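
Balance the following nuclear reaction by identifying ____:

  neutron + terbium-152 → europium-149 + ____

alpha particle

Conserve mass number: 1 + 152 = 149 + A, so A = 4.
Conserve atomic number: 0 + 65 = 63 + Z, so Z = 2.
A = 4 and Z = 2 is helium-4 — an alpha particle.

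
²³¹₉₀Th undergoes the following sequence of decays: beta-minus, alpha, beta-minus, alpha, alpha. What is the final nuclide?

Start: (A, Z) = (231, 90).
After β⁻: (231, 91).
After α: (227, 89).
After β⁻: (227, 90).
After α: (223, 88).
After α: (219, 86).
Z = 86 is radon.

Rn-219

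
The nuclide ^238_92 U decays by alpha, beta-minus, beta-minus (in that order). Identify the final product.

Start: (A, Z) = (238, 92).
After α: (234, 90).
After β⁻: (234, 91).
After β⁻: (234, 92).
Z = 92 is uranium.

U-234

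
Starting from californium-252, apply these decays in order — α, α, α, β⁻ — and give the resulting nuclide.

Start: (A, Z) = (252, 98).
After α: (248, 96).
After α: (244, 94).
After α: (240, 92).
After β⁻: (240, 93).
Z = 93 is neptunium.

Np-240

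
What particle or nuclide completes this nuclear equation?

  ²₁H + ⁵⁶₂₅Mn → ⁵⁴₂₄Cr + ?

Conserve mass number: 2 + 56 = 54 + A, so A = 4.
Conserve atomic number: 1 + 25 = 24 + Z, so Z = 2.
A = 4 and Z = 2 is ⁴₂He — an alpha particle.

alpha particle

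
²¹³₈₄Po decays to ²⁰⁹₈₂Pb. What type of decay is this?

ΔA = 209 − 213 = -4; ΔZ = 82 − 84 = -2.
A drops by 4 and Z drops by 2 — the signature of alpha emission.

alpha decay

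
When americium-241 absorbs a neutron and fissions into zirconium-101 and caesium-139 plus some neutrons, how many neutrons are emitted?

Conserve mass number: 242 = 101 + 139 + k, so k = 242 − 240 = 2.
Check atomic number: 95 = 40 + 55 + 0 = 95. ✓

2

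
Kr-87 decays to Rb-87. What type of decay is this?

beta-minus decay

ΔA = 87 − 87 = 0; ΔZ = 37 − 36 = +1.
A is unchanged and Z rises by 1 — a neutron has become a proton (β⁻ decay).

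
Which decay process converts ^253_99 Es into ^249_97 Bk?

alpha decay

ΔA = 249 − 253 = -4; ΔZ = 97 − 99 = -2.
A drops by 4 and Z drops by 2 — the signature of alpha emission.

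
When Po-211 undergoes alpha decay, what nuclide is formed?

Alpha decay: mass number changes by -4, atomic number by -2.
A: 211 − 4 = 207; Z: 84 − 2 = 82.
Z = 82 is lead, so the daughter is Pb-207.

Pb-207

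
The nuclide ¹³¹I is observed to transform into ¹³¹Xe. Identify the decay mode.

ΔA = 131 − 131 = 0; ΔZ = 54 − 53 = +1.
A is unchanged and Z rises by 1 — a neutron has become a proton (β⁻ decay).

beta-minus decay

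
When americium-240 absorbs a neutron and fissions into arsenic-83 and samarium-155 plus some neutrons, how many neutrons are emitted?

Conserve mass number: 241 = 83 + 155 + k, so k = 241 − 238 = 3.
Check atomic number: 95 = 33 + 62 + 0 = 95. ✓

3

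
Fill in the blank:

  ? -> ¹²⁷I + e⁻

Conserve mass number: A = 127 + 0, so A = 127.
Conserve atomic number: Z = 53 − 1, so Z = 52.
Z = 52 is tellurium, so the species is ¹²⁷Te.

Te-127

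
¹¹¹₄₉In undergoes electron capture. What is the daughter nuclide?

Cd-111

Electron capture: mass number changes by +0, atomic number by -1.
A: 111 = 111; Z: 49 − 1 = 48.
Z = 48 is cadmium, so the daughter is ¹¹¹₄₈Cd.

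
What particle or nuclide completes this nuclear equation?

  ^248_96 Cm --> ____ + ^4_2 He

Pu-244

Conserve mass number: 248 = A + 4, so A = 244.
Conserve atomic number: 96 = Z + 2, so Z = 94.
Z = 94 is plutonium, so the species is ^244_94 Pu.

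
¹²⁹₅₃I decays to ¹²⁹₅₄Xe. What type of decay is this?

ΔA = 129 − 129 = 0; ΔZ = 54 − 53 = +1.
A is unchanged and Z rises by 1 — a neutron has become a proton (β⁻ decay).

beta-minus decay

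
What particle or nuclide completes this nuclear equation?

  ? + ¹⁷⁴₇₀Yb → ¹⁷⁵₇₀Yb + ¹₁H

Conserve mass number: A + 174 = 175 + 1, so A = 2.
Conserve atomic number: Z + 70 = 70 + 1, so Z = 1.
A = 2 and Z = 1 is ²₁H — a deuteron.

deuteron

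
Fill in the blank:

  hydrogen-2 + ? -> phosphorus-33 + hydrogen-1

Conserve mass number: 2 + A = 33 + 1, so A = 32.
Conserve atomic number: 1 + Z = 15 + 1, so Z = 15.
Z = 15 is phosphorus, so the species is phosphorus-32.

P-32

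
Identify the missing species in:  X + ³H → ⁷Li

alpha particle

Conserve mass number: A + 3 = 7, so A = 4.
Conserve atomic number: Z + 1 = 3, so Z = 2.
A = 4 and Z = 2 is ⁴He — an alpha particle.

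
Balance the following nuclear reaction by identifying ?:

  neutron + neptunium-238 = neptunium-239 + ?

Conserve mass number: 1 + 238 = 239 + A, so A = 0.
Conserve atomic number: 0 + 93 = 93 + Z, so Z = 0.
A = 0 and Z = 0 is γ — a gamma ray.

gamma ray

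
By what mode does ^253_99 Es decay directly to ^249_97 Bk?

ΔA = 249 − 253 = -4; ΔZ = 97 − 99 = -2.
A drops by 4 and Z drops by 2 — the signature of alpha emission.

alpha decay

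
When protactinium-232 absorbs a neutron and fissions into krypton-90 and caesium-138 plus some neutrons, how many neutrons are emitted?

5

Conserve mass number: 233 = 90 + 138 + k, so k = 233 − 228 = 5.
Check atomic number: 91 = 36 + 55 + 0 = 91. ✓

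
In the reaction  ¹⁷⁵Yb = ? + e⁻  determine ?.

Conserve mass number: 175 = A + 0, so A = 175.
Conserve atomic number: 70 = Z − 1, so Z = 71.
Z = 71 is lutetium, so the species is ¹⁷⁵Lu.

Lu-175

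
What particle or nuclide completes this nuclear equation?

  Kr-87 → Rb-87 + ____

beta-minus particle

Conserve mass number: 87 = 87 + A, so A = 0.
Conserve atomic number: 36 = 37 + Z, so Z = -1.
A = 0 and Z = -1 is e⁻ — a beta-minus particle.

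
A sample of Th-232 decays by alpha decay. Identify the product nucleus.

Ra-228

Alpha decay: mass number changes by -4, atomic number by -2.
A: 232 − 4 = 228; Z: 90 − 2 = 88.
Z = 88 is radium, so the daughter is Ra-228.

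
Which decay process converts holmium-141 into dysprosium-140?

proton emission

ΔA = 140 − 141 = -1; ΔZ = 66 − 67 = -1.
A drops by 1 and Z drops by 1 — a proton was emitted.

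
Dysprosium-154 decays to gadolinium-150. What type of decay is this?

ΔA = 150 − 154 = -4; ΔZ = 64 − 66 = -2.
A drops by 4 and Z drops by 2 — the signature of alpha emission.

alpha decay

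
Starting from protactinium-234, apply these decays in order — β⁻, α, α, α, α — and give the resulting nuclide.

Po-218

Start: (A, Z) = (234, 91).
After β⁻: (234, 92).
After α: (230, 90).
After α: (226, 88).
After α: (222, 86).
After α: (218, 84).
Z = 84 is polonium.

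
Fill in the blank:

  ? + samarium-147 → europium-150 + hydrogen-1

Conserve mass number: A + 147 = 150 + 1, so A = 4.
Conserve atomic number: Z + 62 = 63 + 1, so Z = 2.
A = 4 and Z = 2 is helium-4 — an alpha particle.

alpha particle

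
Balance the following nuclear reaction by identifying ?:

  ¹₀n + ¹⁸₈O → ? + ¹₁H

N-18

Conserve mass number: 1 + 18 = A + 1, so A = 18.
Conserve atomic number: 0 + 8 = Z + 1, so Z = 7.
Z = 7 is nitrogen, so the species is ¹⁸₇N.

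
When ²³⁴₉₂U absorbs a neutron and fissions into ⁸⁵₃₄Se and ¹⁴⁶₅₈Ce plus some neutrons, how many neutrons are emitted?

Conserve mass number: 235 = 85 + 146 + k, so k = 235 − 231 = 4.
Check atomic number: 92 = 34 + 58 + 0 = 92. ✓

4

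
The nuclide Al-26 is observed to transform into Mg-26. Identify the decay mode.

beta-plus decay or electron capture

ΔA = 26 − 26 = 0; ΔZ = 12 − 13 = -1.
A is unchanged and Z drops by 1 — a proton has become a neutron (β⁺ emission or electron capture).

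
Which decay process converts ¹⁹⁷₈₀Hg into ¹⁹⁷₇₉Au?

beta-plus decay or electron capture

ΔA = 197 − 197 = 0; ΔZ = 79 − 80 = -1.
A is unchanged and Z drops by 1 — a proton has become a neutron (β⁺ emission or electron capture).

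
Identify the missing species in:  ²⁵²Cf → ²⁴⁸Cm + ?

Conserve mass number: 252 = 248 + A, so A = 4.
Conserve atomic number: 98 = 96 + Z, so Z = 2.
A = 4 and Z = 2 is ⁴He — an alpha particle.

alpha particle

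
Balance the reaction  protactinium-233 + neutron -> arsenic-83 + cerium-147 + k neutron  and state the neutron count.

Conserve mass number: 234 = 83 + 147 + k, so k = 234 − 230 = 4.
Check atomic number: 91 = 33 + 58 + 0 = 91. ✓

4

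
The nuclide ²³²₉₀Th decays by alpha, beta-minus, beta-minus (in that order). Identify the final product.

Th-228

Start: (A, Z) = (232, 90).
After α: (228, 88).
After β⁻: (228, 89).
After β⁻: (228, 90).
Z = 90 is thorium.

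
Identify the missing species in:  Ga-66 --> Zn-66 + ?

positron

Conserve mass number: 66 = 66 + A, so A = 0.
Conserve atomic number: 31 = 30 + Z, so Z = 1.
A = 0 and Z = 1 is e⁺ — a positron.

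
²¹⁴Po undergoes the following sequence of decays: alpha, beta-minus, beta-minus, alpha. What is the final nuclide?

Start: (A, Z) = (214, 84).
After α: (210, 82).
After β⁻: (210, 83).
After β⁻: (210, 84).
After α: (206, 82).
Z = 82 is lead.

Pb-206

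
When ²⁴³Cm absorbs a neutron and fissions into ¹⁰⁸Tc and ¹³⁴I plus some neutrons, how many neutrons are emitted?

Conserve mass number: 244 = 108 + 134 + k, so k = 244 − 242 = 2.
Check atomic number: 96 = 43 + 53 + 0 = 96. ✓

2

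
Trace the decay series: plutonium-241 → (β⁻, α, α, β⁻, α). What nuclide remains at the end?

Th-229

Start: (A, Z) = (241, 94).
After β⁻: (241, 95).
After α: (237, 93).
After α: (233, 91).
After β⁻: (233, 92).
After α: (229, 90).
Z = 90 is thorium.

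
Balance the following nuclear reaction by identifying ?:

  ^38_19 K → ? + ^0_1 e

Conserve mass number: 38 = A + 0, so A = 38.
Conserve atomic number: 19 = Z + 1, so Z = 18.
Z = 18 is argon, so the species is ^38_18 Ar.

Ar-38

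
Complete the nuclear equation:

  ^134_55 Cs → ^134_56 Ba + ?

beta-minus particle

Conserve mass number: 134 = 134 + A, so A = 0.
Conserve atomic number: 55 = 56 + Z, so Z = -1.
A = 0 and Z = -1 is ^0_-1 e — a beta-minus particle.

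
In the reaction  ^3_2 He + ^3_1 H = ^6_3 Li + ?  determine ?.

gamma ray

Conserve mass number: 3 + 3 = 6 + A, so A = 0.
Conserve atomic number: 2 + 1 = 3 + Z, so Z = 0.
A = 0 and Z = 0 is ^0_0 γ — a gamma ray.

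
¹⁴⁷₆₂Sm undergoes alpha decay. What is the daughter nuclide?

Alpha decay: mass number changes by -4, atomic number by -2.
A: 147 − 4 = 143; Z: 62 − 2 = 60.
Z = 60 is neodymium, so the daughter is ¹⁴³₆₀Nd.

Nd-143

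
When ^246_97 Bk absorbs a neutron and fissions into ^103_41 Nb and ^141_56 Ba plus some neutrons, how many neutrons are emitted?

Conserve mass number: 247 = 103 + 141 + k, so k = 247 − 244 = 3.
Check atomic number: 97 = 41 + 56 + 0 = 97. ✓

3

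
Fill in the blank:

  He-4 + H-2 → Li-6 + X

gamma ray

Conserve mass number: 4 + 2 = 6 + A, so A = 0.
Conserve atomic number: 2 + 1 = 3 + Z, so Z = 0.
A = 0 and Z = 0 is γ — a gamma ray.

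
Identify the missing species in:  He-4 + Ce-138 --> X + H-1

Pr-141

Conserve mass number: 4 + 138 = A + 1, so A = 141.
Conserve atomic number: 2 + 58 = Z + 1, so Z = 59.
Z = 59 is praseodymium, so the species is Pr-141.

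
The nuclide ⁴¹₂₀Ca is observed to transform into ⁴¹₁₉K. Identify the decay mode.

beta-plus decay or electron capture

ΔA = 41 − 41 = 0; ΔZ = 19 − 20 = -1.
A is unchanged and Z drops by 1 — a proton has become a neutron (β⁺ emission or electron capture).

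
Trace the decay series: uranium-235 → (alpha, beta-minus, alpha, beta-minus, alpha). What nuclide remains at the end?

Start: (A, Z) = (235, 92).
After α: (231, 90).
After β⁻: (231, 91).
After α: (227, 89).
After β⁻: (227, 90).
After α: (223, 88).
Z = 88 is radium.

Ra-223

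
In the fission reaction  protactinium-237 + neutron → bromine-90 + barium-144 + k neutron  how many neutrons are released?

4

Conserve mass number: 238 = 90 + 144 + k, so k = 238 − 234 = 4.
Check atomic number: 91 = 35 + 56 + 0 = 91. ✓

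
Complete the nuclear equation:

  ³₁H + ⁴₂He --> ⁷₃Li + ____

gamma ray

Conserve mass number: 3 + 4 = 7 + A, so A = 0.
Conserve atomic number: 1 + 2 = 3 + Z, so Z = 0.
A = 0 and Z = 0 is ⁰₀γ — a gamma ray.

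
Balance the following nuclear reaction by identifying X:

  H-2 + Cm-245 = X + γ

Conserve mass number: 2 + 245 = A + 0, so A = 247.
Conserve atomic number: 1 + 96 = Z + 0, so Z = 97.
Z = 97 is berkelium, so the species is Bk-247.

Bk-247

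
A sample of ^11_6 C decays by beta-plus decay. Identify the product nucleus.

B-11

Beta-plus decay: mass number changes by +0, atomic number by -1.
A: 11 = 11; Z: 6 − 1 = 5.
Z = 5 is boron, so the daughter is ^11_5 B.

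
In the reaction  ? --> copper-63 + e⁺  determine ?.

Zn-63

Conserve mass number: A = 63 + 0, so A = 63.
Conserve atomic number: Z = 29 + 1, so Z = 30.
Z = 30 is zinc, so the species is zinc-63.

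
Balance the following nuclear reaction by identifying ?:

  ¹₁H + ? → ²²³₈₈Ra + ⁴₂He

Conserve mass number: 1 + A = 223 + 4, so A = 226.
Conserve atomic number: 1 + Z = 88 + 2, so Z = 89.
Z = 89 is actinium, so the species is ²²⁶₈₉Ac.

Ac-226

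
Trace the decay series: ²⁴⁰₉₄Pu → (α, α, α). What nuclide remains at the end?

Start: (A, Z) = (240, 94).
After α: (236, 92).
After α: (232, 90).
After α: (228, 88).
Z = 88 is radium.

Ra-228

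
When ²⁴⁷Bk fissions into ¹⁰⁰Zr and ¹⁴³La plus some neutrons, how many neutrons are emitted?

Conserve mass number: 247 = 100 + 143 + k, so k = 247 − 243 = 4.
Check atomic number: 97 = 40 + 57 + 0 = 97. ✓

4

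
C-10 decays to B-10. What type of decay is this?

beta-plus decay or electron capture

ΔA = 10 − 10 = 0; ΔZ = 5 − 6 = -1.
A is unchanged and Z drops by 1 — a proton has become a neutron (β⁺ emission or electron capture).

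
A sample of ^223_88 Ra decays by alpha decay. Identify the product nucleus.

Rn-219

Alpha decay: mass number changes by -4, atomic number by -2.
A: 223 − 4 = 219; Z: 88 − 2 = 86.
Z = 86 is radon, so the daughter is ^219_86 Rn.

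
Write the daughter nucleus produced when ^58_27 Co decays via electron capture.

Fe-58

Electron capture: mass number changes by +0, atomic number by -1.
A: 58 = 58; Z: 27 − 1 = 26.
Z = 26 is iron, so the daughter is ^58_26 Fe.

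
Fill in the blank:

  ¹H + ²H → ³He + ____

gamma ray

Conserve mass number: 1 + 2 = 3 + A, so A = 0.
Conserve atomic number: 1 + 1 = 2 + Z, so Z = 0.
A = 0 and Z = 0 is γ — a gamma ray.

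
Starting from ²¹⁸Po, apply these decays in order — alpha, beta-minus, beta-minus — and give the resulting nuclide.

Start: (A, Z) = (218, 84).
After α: (214, 82).
After β⁻: (214, 83).
After β⁻: (214, 84).
Z = 84 is polonium.

Po-214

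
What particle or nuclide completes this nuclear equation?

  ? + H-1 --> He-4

Conserve mass number: A + 1 = 4, so A = 3.
Conserve atomic number: Z + 1 = 2, so Z = 1.
A = 3 and Z = 1 is H-3 — a triton.

triton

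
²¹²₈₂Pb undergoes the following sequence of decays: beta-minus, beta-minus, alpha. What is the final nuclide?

Start: (A, Z) = (212, 82).
After β⁻: (212, 83).
After β⁻: (212, 84).
After α: (208, 82).
Z = 82 is lead.

Pb-208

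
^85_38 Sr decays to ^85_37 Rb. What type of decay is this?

beta-plus decay or electron capture

ΔA = 85 − 85 = 0; ΔZ = 37 − 38 = -1.
A is unchanged and Z drops by 1 — a proton has become a neutron (β⁺ emission or electron capture).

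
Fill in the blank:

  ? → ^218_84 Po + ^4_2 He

Rn-222

Conserve mass number: A = 218 + 4, so A = 222.
Conserve atomic number: Z = 84 + 2, so Z = 86.
Z = 86 is radon, so the species is ^222_86 Rn.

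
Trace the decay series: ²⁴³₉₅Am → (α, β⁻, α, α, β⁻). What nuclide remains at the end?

Pa-231

Start: (A, Z) = (243, 95).
After α: (239, 93).
After β⁻: (239, 94).
After α: (235, 92).
After α: (231, 90).
After β⁻: (231, 91).
Z = 91 is protactinium.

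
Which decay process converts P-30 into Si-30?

beta-plus decay or electron capture

ΔA = 30 − 30 = 0; ΔZ = 14 − 15 = -1.
A is unchanged and Z drops by 1 — a proton has become a neutron (β⁺ emission or electron capture).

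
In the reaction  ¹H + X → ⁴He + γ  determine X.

Conserve mass number: 1 + A = 4 + 0, so A = 3.
Conserve atomic number: 1 + Z = 2 + 0, so Z = 1.
A = 3 and Z = 1 is ³H — a triton.

triton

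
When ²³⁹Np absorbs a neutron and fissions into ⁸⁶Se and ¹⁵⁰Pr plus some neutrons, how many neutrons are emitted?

4

Conserve mass number: 240 = 86 + 150 + k, so k = 240 − 236 = 4.
Check atomic number: 93 = 34 + 59 + 0 = 93. ✓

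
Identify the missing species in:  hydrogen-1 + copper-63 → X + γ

Zn-64

Conserve mass number: 1 + 63 = A + 0, so A = 64.
Conserve atomic number: 1 + 29 = Z + 0, so Z = 30.
Z = 30 is zinc, so the species is zinc-64.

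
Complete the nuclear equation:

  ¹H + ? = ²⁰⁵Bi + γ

Conserve mass number: 1 + A = 205 + 0, so A = 204.
Conserve atomic number: 1 + Z = 83 + 0, so Z = 82.
Z = 82 is lead, so the species is ²⁰⁴Pb.

Pb-204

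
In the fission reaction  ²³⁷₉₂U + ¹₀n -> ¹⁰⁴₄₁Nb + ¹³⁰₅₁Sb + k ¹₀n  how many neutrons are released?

Conserve mass number: 238 = 104 + 130 + k, so k = 238 − 234 = 4.
Check atomic number: 92 = 41 + 51 + 0 = 92. ✓

4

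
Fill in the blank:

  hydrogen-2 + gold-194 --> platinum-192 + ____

Conserve mass number: 2 + 194 = 192 + A, so A = 4.
Conserve atomic number: 1 + 79 = 78 + Z, so Z = 2.
A = 4 and Z = 2 is helium-4 — an alpha particle.

alpha particle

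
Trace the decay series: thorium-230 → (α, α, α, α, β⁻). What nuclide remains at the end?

Start: (A, Z) = (230, 90).
After α: (226, 88).
After α: (222, 86).
After α: (218, 84).
After α: (214, 82).
After β⁻: (214, 83).
Z = 83 is bismuth.

Bi-214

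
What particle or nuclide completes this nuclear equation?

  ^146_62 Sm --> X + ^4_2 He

Nd-142

Conserve mass number: 146 = A + 4, so A = 142.
Conserve atomic number: 62 = Z + 2, so Z = 60.
Z = 60 is neodymium, so the species is ^142_60 Nd.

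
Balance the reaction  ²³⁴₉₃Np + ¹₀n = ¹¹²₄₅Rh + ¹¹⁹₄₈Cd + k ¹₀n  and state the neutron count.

Conserve mass number: 235 = 112 + 119 + k, so k = 235 − 231 = 4.
Check atomic number: 93 = 45 + 48 + 0 = 93. ✓

4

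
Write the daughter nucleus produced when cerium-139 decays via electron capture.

Electron capture: mass number changes by +0, atomic number by -1.
A: 139 = 139; Z: 58 − 1 = 57.
Z = 57 is lanthanum, so the daughter is lanthanum-139.

La-139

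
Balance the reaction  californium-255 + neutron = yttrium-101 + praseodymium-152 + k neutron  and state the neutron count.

Conserve mass number: 256 = 101 + 152 + k, so k = 256 − 253 = 3.
Check atomic number: 98 = 39 + 59 + 0 = 98. ✓

3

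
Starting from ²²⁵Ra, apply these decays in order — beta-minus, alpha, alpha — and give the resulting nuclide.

Start: (A, Z) = (225, 88).
After β⁻: (225, 89).
After α: (221, 87).
After α: (217, 85).
Z = 85 is astatine.

At-217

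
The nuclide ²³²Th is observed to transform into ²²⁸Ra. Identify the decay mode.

ΔA = 228 − 232 = -4; ΔZ = 88 − 90 = -2.
A drops by 4 and Z drops by 2 — the signature of alpha emission.

alpha decay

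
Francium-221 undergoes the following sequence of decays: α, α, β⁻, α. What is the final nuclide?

Pb-209

Start: (A, Z) = (221, 87).
After α: (217, 85).
After α: (213, 83).
After β⁻: (213, 84).
After α: (209, 82).
Z = 82 is lead.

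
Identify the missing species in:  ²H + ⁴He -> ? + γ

Li-6

Conserve mass number: 2 + 4 = A + 0, so A = 6.
Conserve atomic number: 1 + 2 = Z + 0, so Z = 3.
Z = 3 is lithium, so the species is ⁶Li.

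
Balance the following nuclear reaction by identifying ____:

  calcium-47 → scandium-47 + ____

Conserve mass number: 47 = 47 + A, so A = 0.
Conserve atomic number: 20 = 21 + Z, so Z = -1.
A = 0 and Z = -1 is e⁻ — a beta-minus particle.

beta-minus particle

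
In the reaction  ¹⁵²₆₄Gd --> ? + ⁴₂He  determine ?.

Sm-148

Conserve mass number: 152 = A + 4, so A = 148.
Conserve atomic number: 64 = Z + 2, so Z = 62.
Z = 62 is samarium, so the species is ¹⁴⁸₆₂Sm.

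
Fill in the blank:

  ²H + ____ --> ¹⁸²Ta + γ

Conserve mass number: 2 + A = 182 + 0, so A = 180.
Conserve atomic number: 1 + Z = 73 + 0, so Z = 72.
Z = 72 is hafnium, so the species is ¹⁸⁰Hf.

Hf-180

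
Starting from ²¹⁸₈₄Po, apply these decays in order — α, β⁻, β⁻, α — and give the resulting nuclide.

Pb-210

Start: (A, Z) = (218, 84).
After α: (214, 82).
After β⁻: (214, 83).
After β⁻: (214, 84).
After α: (210, 82).
Z = 82 is lead.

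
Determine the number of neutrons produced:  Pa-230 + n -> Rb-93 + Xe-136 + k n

2

Conserve mass number: 231 = 93 + 136 + k, so k = 231 − 229 = 2.
Check atomic number: 91 = 37 + 54 + 0 = 91. ✓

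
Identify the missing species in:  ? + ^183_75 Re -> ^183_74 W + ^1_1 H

neutron

Conserve mass number: A + 183 = 183 + 1, so A = 1.
Conserve atomic number: Z + 75 = 74 + 1, so Z = 0.
A = 1 and Z = 0 is ^1_0 n — a neutron.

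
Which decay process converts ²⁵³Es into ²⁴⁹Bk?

ΔA = 249 − 253 = -4; ΔZ = 97 − 99 = -2.
A drops by 4 and Z drops by 2 — the signature of alpha emission.

alpha decay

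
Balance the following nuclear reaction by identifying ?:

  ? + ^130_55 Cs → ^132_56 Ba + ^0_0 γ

Conserve mass number: A + 130 = 132 + 0, so A = 2.
Conserve atomic number: Z + 55 = 56 + 0, so Z = 1.
A = 2 and Z = 1 is ^2_1 H — a deuteron.

deuteron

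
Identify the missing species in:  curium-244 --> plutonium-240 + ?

Conserve mass number: 244 = 240 + A, so A = 4.
Conserve atomic number: 96 = 94 + Z, so Z = 2.
A = 4 and Z = 2 is helium-4 — an alpha particle.

alpha particle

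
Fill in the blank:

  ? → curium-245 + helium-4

Cf-249

Conserve mass number: A = 245 + 4, so A = 249.
Conserve atomic number: Z = 96 + 2, so Z = 98.
Z = 98 is californium, so the species is californium-249.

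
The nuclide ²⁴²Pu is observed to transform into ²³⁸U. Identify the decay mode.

alpha decay

ΔA = 238 − 242 = -4; ΔZ = 92 − 94 = -2.
A drops by 4 and Z drops by 2 — the signature of alpha emission.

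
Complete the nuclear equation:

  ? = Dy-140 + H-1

Conserve mass number: A = 140 + 1, so A = 141.
Conserve atomic number: Z = 66 + 1, so Z = 67.
Z = 67 is holmium, so the species is Ho-141.

Ho-141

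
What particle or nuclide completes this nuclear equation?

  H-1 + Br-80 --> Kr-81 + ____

Conserve mass number: 1 + 80 = 81 + A, so A = 0.
Conserve atomic number: 1 + 35 = 36 + Z, so Z = 0.
A = 0 and Z = 0 is γ — a gamma ray.

gamma ray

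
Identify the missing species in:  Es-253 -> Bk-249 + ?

Conserve mass number: 253 = 249 + A, so A = 4.
Conserve atomic number: 99 = 97 + Z, so Z = 2.
A = 4 and Z = 2 is He-4 — an alpha particle.

alpha particle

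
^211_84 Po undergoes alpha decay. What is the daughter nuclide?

Pb-207

Alpha decay: mass number changes by -4, atomic number by -2.
A: 211 − 4 = 207; Z: 84 − 2 = 82.
Z = 82 is lead, so the daughter is ^207_82 Pb.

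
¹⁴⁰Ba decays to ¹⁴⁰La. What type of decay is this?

ΔA = 140 − 140 = 0; ΔZ = 57 − 56 = +1.
A is unchanged and Z rises by 1 — a neutron has become a proton (β⁻ decay).

beta-minus decay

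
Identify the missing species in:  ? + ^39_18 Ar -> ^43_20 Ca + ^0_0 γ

Conserve mass number: A + 39 = 43 + 0, so A = 4.
Conserve atomic number: Z + 18 = 20 + 0, so Z = 2.
A = 4 and Z = 2 is ^4_2 He — an alpha particle.

alpha particle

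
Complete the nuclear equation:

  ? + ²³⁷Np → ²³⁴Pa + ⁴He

neutron

Conserve mass number: A + 237 = 234 + 4, so A = 1.
Conserve atomic number: Z + 93 = 91 + 2, so Z = 0.
A = 1 and Z = 0 is ¹n — a neutron.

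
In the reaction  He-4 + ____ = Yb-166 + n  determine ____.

Conserve mass number: 4 + A = 166 + 1, so A = 163.
Conserve atomic number: 2 + Z = 70 + 0, so Z = 68.
Z = 68 is erbium, so the species is Er-163.

Er-163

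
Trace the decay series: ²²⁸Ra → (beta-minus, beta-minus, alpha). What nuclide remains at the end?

Ra-224

Start: (A, Z) = (228, 88).
After β⁻: (228, 89).
After β⁻: (228, 90).
After α: (224, 88).
Z = 88 is radium.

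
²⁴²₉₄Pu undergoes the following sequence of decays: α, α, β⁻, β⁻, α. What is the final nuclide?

Start: (A, Z) = (242, 94).
After α: (238, 92).
After α: (234, 90).
After β⁻: (234, 91).
After β⁻: (234, 92).
After α: (230, 90).
Z = 90 is thorium.

Th-230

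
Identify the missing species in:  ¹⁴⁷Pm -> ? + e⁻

Conserve mass number: 147 = A + 0, so A = 147.
Conserve atomic number: 61 = Z − 1, so Z = 62.
Z = 62 is samarium, so the species is ¹⁴⁷Sm.

Sm-147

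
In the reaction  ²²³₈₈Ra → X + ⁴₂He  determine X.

Conserve mass number: 223 = A + 4, so A = 219.
Conserve atomic number: 88 = Z + 2, so Z = 86.
Z = 86 is radon, so the species is ²¹⁹₈₆Rn.

Rn-219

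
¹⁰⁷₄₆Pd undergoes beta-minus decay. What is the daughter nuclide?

Beta-minus decay: mass number changes by +0, atomic number by +1.
A: 107 = 107; Z: 46 + 1 = 47.
Z = 47 is silver, so the daughter is ¹⁰⁷₄₇Ag.

Ag-107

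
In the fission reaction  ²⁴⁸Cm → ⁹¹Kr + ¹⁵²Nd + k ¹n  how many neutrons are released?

5

Conserve mass number: 248 = 91 + 152 + k, so k = 248 − 243 = 5.
Check atomic number: 96 = 36 + 60 + 0 = 96. ✓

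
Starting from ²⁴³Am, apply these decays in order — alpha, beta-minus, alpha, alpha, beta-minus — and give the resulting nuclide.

Pa-231

Start: (A, Z) = (243, 95).
After α: (239, 93).
After β⁻: (239, 94).
After α: (235, 92).
After α: (231, 90).
After β⁻: (231, 91).
Z = 91 is protactinium.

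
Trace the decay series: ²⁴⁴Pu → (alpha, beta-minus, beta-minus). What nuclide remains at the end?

Pu-240

Start: (A, Z) = (244, 94).
After α: (240, 92).
After β⁻: (240, 93).
After β⁻: (240, 94).
Z = 94 is plutonium.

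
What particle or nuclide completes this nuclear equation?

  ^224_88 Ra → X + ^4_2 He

Rn-220

Conserve mass number: 224 = A + 4, so A = 220.
Conserve atomic number: 88 = Z + 2, so Z = 86.
Z = 86 is radon, so the species is ^220_86 Rn.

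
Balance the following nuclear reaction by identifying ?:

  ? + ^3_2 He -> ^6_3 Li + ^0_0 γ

triton

Conserve mass number: A + 3 = 6 + 0, so A = 3.
Conserve atomic number: Z + 2 = 3 + 0, so Z = 1.
A = 3 and Z = 1 is ^3_1 H — a triton.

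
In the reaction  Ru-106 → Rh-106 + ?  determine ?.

Conserve mass number: 106 = 106 + A, so A = 0.
Conserve atomic number: 44 = 45 + Z, so Z = -1.
A = 0 and Z = -1 is e⁻ — a beta-minus particle.

beta-minus particle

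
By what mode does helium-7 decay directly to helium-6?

neutron emission

ΔA = 6 − 7 = -1; ΔZ = 2 − 2 = +0.
A drops by 1 with Z unchanged — a neutron was emitted.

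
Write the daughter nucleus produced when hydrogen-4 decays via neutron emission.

H-3

Neutron emission: mass number changes by -1, atomic number by +0.
A: 4 − 1 = 3; Z: 1 = 1.
Z = 1 is hydrogen, so the daughter is hydrogen-3.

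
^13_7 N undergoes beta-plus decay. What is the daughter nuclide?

C-13

Beta-plus decay: mass number changes by +0, atomic number by -1.
A: 13 = 13; Z: 7 − 1 = 6.
Z = 6 is carbon, so the daughter is ^13_6 C.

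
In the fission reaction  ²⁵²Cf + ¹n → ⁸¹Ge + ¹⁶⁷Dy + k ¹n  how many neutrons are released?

Conserve mass number: 253 = 81 + 167 + k, so k = 253 − 248 = 5.
Check atomic number: 98 = 32 + 66 + 0 = 98. ✓

5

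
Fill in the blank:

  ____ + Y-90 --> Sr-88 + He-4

Conserve mass number: A + 90 = 88 + 4, so A = 2.
Conserve atomic number: Z + 39 = 38 + 2, so Z = 1.
A = 2 and Z = 1 is H-2 — a deuteron.

deuteron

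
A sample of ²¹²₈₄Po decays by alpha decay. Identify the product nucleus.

Pb-208

Alpha decay: mass number changes by -4, atomic number by -2.
A: 212 − 4 = 208; Z: 84 − 2 = 82.
Z = 82 is lead, so the daughter is ²⁰⁸₈₂Pb.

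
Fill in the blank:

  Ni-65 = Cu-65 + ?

Conserve mass number: 65 = 65 + A, so A = 0.
Conserve atomic number: 28 = 29 + Z, so Z = -1.
A = 0 and Z = -1 is e⁻ — a beta-minus particle.

beta-minus particle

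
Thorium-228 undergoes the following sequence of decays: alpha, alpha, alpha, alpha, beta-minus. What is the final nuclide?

Bi-212

Start: (A, Z) = (228, 90).
After α: (224, 88).
After α: (220, 86).
After α: (216, 84).
After α: (212, 82).
After β⁻: (212, 83).
Z = 83 is bismuth.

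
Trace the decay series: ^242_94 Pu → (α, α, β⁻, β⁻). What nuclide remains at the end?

U-234

Start: (A, Z) = (242, 94).
After α: (238, 92).
After α: (234, 90).
After β⁻: (234, 91).
After β⁻: (234, 92).
Z = 92 is uranium.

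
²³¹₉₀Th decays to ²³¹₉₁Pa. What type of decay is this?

beta-minus decay

ΔA = 231 − 231 = 0; ΔZ = 91 − 90 = +1.
A is unchanged and Z rises by 1 — a neutron has become a proton (β⁻ decay).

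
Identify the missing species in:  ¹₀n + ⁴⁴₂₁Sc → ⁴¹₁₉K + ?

Conserve mass number: 1 + 44 = 41 + A, so A = 4.
Conserve atomic number: 0 + 21 = 19 + Z, so Z = 2.
A = 4 and Z = 2 is ⁴₂He — an alpha particle.

alpha particle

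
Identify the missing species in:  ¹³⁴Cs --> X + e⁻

Conserve mass number: 134 = A + 0, so A = 134.
Conserve atomic number: 55 = Z − 1, so Z = 56.
Z = 56 is barium, so the species is ¹³⁴Ba.

Ba-134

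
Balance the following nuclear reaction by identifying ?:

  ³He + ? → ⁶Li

triton

Conserve mass number: 3 + A = 6, so A = 3.
Conserve atomic number: 2 + Z = 3, so Z = 1.
A = 3 and Z = 1 is ³H — a triton.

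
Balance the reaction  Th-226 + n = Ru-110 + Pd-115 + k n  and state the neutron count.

2

Conserve mass number: 227 = 110 + 115 + k, so k = 227 − 225 = 2.
Check atomic number: 90 = 44 + 46 + 0 = 90. ✓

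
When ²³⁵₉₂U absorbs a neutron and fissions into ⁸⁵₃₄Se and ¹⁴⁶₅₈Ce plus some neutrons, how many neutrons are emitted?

5

Conserve mass number: 236 = 85 + 146 + k, so k = 236 − 231 = 5.
Check atomic number: 92 = 34 + 58 + 0 = 92. ✓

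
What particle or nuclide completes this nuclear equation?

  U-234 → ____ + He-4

Th-230

Conserve mass number: 234 = A + 4, so A = 230.
Conserve atomic number: 92 = Z + 2, so Z = 90.
Z = 90 is thorium, so the species is Th-230.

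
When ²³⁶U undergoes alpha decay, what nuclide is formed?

Alpha decay: mass number changes by -4, atomic number by -2.
A: 236 − 4 = 232; Z: 92 − 2 = 90.
Z = 90 is thorium, so the daughter is ²³²Th.

Th-232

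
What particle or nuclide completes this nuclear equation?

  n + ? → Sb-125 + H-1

Conserve mass number: 1 + A = 125 + 1, so A = 125.
Conserve atomic number: 0 + Z = 51 + 1, so Z = 52.
Z = 52 is tellurium, so the species is Te-125.

Te-125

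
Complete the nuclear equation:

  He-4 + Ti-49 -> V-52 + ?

proton

Conserve mass number: 4 + 49 = 52 + A, so A = 1.
Conserve atomic number: 2 + 22 = 23 + Z, so Z = 1.
A = 1 and Z = 1 is H-1 — a proton.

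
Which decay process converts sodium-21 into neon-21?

ΔA = 21 − 21 = 0; ΔZ = 10 − 11 = -1.
A is unchanged and Z drops by 1 — a proton has become a neutron (β⁺ emission or electron capture).

beta-plus decay or electron capture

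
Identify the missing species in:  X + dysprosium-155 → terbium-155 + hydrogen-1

Conserve mass number: A + 155 = 155 + 1, so A = 1.
Conserve atomic number: Z + 66 = 65 + 1, so Z = 0.
A = 1 and Z = 0 is neutron — a neutron.

neutron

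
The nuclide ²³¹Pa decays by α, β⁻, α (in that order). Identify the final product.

Ra-223

Start: (A, Z) = (231, 91).
After α: (227, 89).
After β⁻: (227, 90).
After α: (223, 88).
Z = 88 is radium.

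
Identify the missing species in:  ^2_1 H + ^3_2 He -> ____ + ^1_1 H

Conserve mass number: 2 + 3 = A + 1, so A = 4.
Conserve atomic number: 1 + 2 = Z + 1, so Z = 2.
A = 4 and Z = 2 is ^4_2 He — an alpha particle.

He-4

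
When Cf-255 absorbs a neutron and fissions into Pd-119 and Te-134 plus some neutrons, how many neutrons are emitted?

3

Conserve mass number: 256 = 119 + 134 + k, so k = 256 − 253 = 3.
Check atomic number: 98 = 46 + 52 + 0 = 98. ✓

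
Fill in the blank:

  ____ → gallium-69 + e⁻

Zn-69

Conserve mass number: A = 69 + 0, so A = 69.
Conserve atomic number: Z = 31 − 1, so Z = 30.
Z = 30 is zinc, so the species is zinc-69.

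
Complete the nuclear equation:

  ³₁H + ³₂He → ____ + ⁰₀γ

Conserve mass number: 3 + 3 = A + 0, so A = 6.
Conserve atomic number: 1 + 2 = Z + 0, so Z = 3.
Z = 3 is lithium, so the species is ⁶₃Li.

Li-6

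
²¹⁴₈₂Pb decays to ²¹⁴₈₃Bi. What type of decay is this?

ΔA = 214 − 214 = 0; ΔZ = 83 − 82 = +1.
A is unchanged and Z rises by 1 — a neutron has become a proton (β⁻ decay).

beta-minus decay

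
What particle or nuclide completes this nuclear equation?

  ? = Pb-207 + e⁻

Conserve mass number: A = 207 + 0, so A = 207.
Conserve atomic number: Z = 82 − 1, so Z = 81.
Z = 81 is thallium, so the species is Tl-207.

Tl-207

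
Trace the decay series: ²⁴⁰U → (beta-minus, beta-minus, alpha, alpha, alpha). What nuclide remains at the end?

Ra-228

Start: (A, Z) = (240, 92).
After β⁻: (240, 93).
After β⁻: (240, 94).
After α: (236, 92).
After α: (232, 90).
After α: (228, 88).
Z = 88 is radium.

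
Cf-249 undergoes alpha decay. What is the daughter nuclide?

Alpha decay: mass number changes by -4, atomic number by -2.
A: 249 − 4 = 245; Z: 98 − 2 = 96.
Z = 96 is curium, so the daughter is Cm-245.

Cm-245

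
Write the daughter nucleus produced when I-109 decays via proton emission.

Te-108

Proton emission: mass number changes by -1, atomic number by -1.
A: 109 − 1 = 108; Z: 53 − 1 = 52.
Z = 52 is tellurium, so the daughter is Te-108.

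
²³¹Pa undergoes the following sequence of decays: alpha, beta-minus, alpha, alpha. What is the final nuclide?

Start: (A, Z) = (231, 91).
After α: (227, 89).
After β⁻: (227, 90).
After α: (223, 88).
After α: (219, 86).
Z = 86 is radon.

Rn-219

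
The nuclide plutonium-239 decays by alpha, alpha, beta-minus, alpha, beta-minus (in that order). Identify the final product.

Th-227

Start: (A, Z) = (239, 94).
After α: (235, 92).
After α: (231, 90).
After β⁻: (231, 91).
After α: (227, 89).
After β⁻: (227, 90).
Z = 90 is thorium.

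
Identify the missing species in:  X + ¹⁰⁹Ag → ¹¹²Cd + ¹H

Conserve mass number: A + 109 = 112 + 1, so A = 4.
Conserve atomic number: Z + 47 = 48 + 1, so Z = 2.
A = 4 and Z = 2 is ⁴He — an alpha particle.

alpha particle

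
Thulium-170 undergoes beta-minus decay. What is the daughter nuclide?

Yb-170

Beta-minus decay: mass number changes by +0, atomic number by +1.
A: 170 = 170; Z: 69 + 1 = 70.
Z = 70 is ytterbium, so the daughter is ytterbium-170.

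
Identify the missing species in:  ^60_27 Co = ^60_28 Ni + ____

beta-minus particle

Conserve mass number: 60 = 60 + A, so A = 0.
Conserve atomic number: 27 = 28 + Z, so Z = -1.
A = 0 and Z = -1 is ^0_-1 e — a beta-minus particle.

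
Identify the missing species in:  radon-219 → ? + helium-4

Po-215

Conserve mass number: 219 = A + 4, so A = 215.
Conserve atomic number: 86 = Z + 2, so Z = 84.
Z = 84 is polonium, so the species is polonium-215.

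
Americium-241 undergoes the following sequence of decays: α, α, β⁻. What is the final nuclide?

U-233

Start: (A, Z) = (241, 95).
After α: (237, 93).
After α: (233, 91).
After β⁻: (233, 92).
Z = 92 is uranium.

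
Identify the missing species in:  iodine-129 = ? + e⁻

Xe-129

Conserve mass number: 129 = A + 0, so A = 129.
Conserve atomic number: 53 = Z − 1, so Z = 54.
Z = 54 is xenon, so the species is xenon-129.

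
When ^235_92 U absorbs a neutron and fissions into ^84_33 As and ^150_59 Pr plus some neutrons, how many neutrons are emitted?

2

Conserve mass number: 236 = 84 + 150 + k, so k = 236 − 234 = 2.
Check atomic number: 92 = 33 + 59 + 0 = 92. ✓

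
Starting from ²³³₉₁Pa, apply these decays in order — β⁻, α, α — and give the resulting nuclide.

Start: (A, Z) = (233, 91).
After β⁻: (233, 92).
After α: (229, 90).
After α: (225, 88).
Z = 88 is radium.

Ra-225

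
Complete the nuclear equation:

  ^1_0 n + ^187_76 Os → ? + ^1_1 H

Conserve mass number: 1 + 187 = A + 1, so A = 187.
Conserve atomic number: 0 + 76 = Z + 1, so Z = 75.
Z = 75 is rhenium, so the species is ^187_75 Re.

Re-187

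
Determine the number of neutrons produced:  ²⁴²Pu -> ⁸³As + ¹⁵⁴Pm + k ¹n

5

Conserve mass number: 242 = 83 + 154 + k, so k = 242 − 237 = 5.
Check atomic number: 94 = 33 + 61 + 0 = 94. ✓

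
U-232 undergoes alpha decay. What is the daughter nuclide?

Th-228

Alpha decay: mass number changes by -4, atomic number by -2.
A: 232 − 4 = 228; Z: 92 − 2 = 90.
Z = 90 is thorium, so the daughter is Th-228.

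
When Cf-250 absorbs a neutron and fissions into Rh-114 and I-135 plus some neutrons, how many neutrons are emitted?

2

Conserve mass number: 251 = 114 + 135 + k, so k = 251 − 249 = 2.
Check atomic number: 98 = 45 + 53 + 0 = 98. ✓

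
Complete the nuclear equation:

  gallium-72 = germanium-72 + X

Conserve mass number: 72 = 72 + A, so A = 0.
Conserve atomic number: 31 = 32 + Z, so Z = -1.
A = 0 and Z = -1 is e⁻ — a beta-minus particle.

beta-minus particle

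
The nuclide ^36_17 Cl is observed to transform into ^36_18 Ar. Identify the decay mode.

beta-minus decay

ΔA = 36 − 36 = 0; ΔZ = 18 − 17 = +1.
A is unchanged and Z rises by 1 — a neutron has become a proton (β⁻ decay).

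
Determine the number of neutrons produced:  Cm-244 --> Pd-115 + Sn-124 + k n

5

Conserve mass number: 244 = 115 + 124 + k, so k = 244 − 239 = 5.
Check atomic number: 96 = 46 + 50 + 0 = 96. ✓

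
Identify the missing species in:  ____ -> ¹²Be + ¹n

Be-13

Conserve mass number: A = 12 + 1, so A = 13.
Conserve atomic number: Z = 4 + 0, so Z = 4.
Z = 4 is beryllium, so the species is ¹³Be.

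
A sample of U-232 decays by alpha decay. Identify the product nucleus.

Th-228

Alpha decay: mass number changes by -4, atomic number by -2.
A: 232 − 4 = 228; Z: 92 − 2 = 90.
Z = 90 is thorium, so the daughter is Th-228.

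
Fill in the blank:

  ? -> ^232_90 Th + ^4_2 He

Conserve mass number: A = 232 + 4, so A = 236.
Conserve atomic number: Z = 90 + 2, so Z = 92.
Z = 92 is uranium, so the species is ^236_92 U.

U-236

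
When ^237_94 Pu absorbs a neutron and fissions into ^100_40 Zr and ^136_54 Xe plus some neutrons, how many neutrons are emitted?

Conserve mass number: 238 = 100 + 136 + k, so k = 238 − 236 = 2.
Check atomic number: 94 = 40 + 54 + 0 = 94. ✓

2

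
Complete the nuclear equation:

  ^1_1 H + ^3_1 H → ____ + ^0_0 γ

He-4

Conserve mass number: 1 + 3 = A + 0, so A = 4.
Conserve atomic number: 1 + 1 = Z + 0, so Z = 2.
A = 4 and Z = 2 is ^4_2 He — an alpha particle.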